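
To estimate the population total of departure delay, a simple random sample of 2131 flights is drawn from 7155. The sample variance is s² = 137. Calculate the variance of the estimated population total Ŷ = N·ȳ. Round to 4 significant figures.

Var(Ŷ) = N²·Var(ȳ) = N²·(1 − n/N)·s²/n.
f = 2131/7155 = 0.29783368; Var(ȳ) = 0.70216632·137/2131 = 0.045141617.
Var(Ŷ) = 7155² · 0.045141617 = 2.3109811 × 10^6.

2.311 × 10^6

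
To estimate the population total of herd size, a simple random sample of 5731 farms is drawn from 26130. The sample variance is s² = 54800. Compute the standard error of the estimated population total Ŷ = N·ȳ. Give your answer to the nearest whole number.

71392

Var(Ŷ) = N²·Var(ȳ) = N²·(1 − n/N)·s²/n.
f = 5731/26130 = 0.21932644; Var(ȳ) = 0.78067356·54800/5731 = 7.4648248.
Var(Ŷ) = 26130² · 7.4648248 = 5.0968099 × 10^9.
SE(Ŷ) = √(5.0968099 × 10^9) = 71392.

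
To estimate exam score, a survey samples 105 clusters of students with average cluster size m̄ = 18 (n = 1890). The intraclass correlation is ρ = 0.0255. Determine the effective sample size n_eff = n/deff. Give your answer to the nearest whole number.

deff = 1 + (18 − 1)·0.0255 = 1 + 0.4335 = 1.4335.
n_eff = 1890 / 1.4335 = 1318.

1318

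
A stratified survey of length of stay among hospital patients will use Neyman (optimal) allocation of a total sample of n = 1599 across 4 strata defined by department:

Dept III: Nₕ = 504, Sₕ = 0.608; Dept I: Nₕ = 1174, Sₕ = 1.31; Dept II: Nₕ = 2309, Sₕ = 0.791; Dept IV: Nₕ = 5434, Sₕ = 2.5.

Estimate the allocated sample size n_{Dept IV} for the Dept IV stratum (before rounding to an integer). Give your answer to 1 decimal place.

Neyman allocation: nₕ = n·NₕSₕ / Σⱼ NⱼSⱼ.
Σ NⱼSⱼ = 504·0.608 + 1174·1.31 + 2309·0.791 + 5434·2.5 = 17255.791.
n_{Dept IV} = 1599·5434·2.5 / 17255.791 = 1258.8.

1258.8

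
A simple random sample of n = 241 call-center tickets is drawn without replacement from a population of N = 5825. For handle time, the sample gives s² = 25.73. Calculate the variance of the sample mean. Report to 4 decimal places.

0.1023

Under SRS without replacement, Var(ȳ) = (1 − f)·s²/n with f = n/N = 241/5825 = 0.04137339.
Var(ȳ) = (1 − 0.04137339)·25.73/241 = 0.95862661·0.10676349 = 0.10234632.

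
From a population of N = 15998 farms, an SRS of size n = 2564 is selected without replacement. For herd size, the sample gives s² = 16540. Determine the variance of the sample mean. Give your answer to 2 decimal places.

Under SRS without replacement, Var(ȳ) = (1 − f)·s²/n with f = n/N = 2564/15998 = 0.16027003.
Var(ȳ) = (1 − 0.16027003)·16540/2564 = 0.83972997·6.450858 = 5.4169788.

5.42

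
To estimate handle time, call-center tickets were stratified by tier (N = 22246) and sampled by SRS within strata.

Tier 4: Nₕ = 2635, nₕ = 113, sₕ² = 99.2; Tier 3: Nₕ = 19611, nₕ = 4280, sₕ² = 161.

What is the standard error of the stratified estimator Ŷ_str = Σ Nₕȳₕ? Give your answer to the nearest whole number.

4140

Var(Ŷ_str) = Σₕ Nₕ²(1 − fₕ)sₕ²/nₕ.
Tier 4: 2635²·(1 − 113/2635)·99.2/113 = 5.8338993 × 10^6.
Tier 3: 19611²·(1 − 4280/19611)·161/4280 = 1.1309732 × 10^7.
Sum = 1.7143631 × 10^7.
SE = √(1.7143631 × 10^7) = 4140.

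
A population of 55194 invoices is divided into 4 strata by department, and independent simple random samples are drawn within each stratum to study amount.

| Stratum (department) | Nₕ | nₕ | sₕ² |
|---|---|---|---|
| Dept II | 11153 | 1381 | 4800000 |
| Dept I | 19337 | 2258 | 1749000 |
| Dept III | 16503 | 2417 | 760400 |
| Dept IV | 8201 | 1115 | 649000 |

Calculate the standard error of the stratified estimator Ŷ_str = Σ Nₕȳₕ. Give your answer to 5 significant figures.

861150

Var(Ŷ_str) = Σₕ Nₕ²(1 − fₕ)sₕ²/nₕ.
Dept II: 11153²·(1 − 1381/11153)·4800000/1381 = 3.7881112 × 10^11.
Dept I: 19337²·(1 − 2258/19337)·1749000/2258 = 2.5580994 × 10^11.
Dept III: 16503²·(1 − 2417/16503)·760400/2417 = 7.3133447 × 10^10.
Dept IV: 8201²·(1 − 1115/8201)·649000/1115 = 3.3824999 × 10^10.
Sum = 7.4157951 × 10^11.
SE = √(7.4157951 × 10^11) = 861150.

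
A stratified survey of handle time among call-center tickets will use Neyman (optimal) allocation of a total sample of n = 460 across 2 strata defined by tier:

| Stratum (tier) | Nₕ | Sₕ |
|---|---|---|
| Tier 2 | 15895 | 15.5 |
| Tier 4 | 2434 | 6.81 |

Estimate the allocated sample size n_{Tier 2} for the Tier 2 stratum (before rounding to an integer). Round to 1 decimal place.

431.0

Neyman allocation: nₕ = n·NₕSₕ / Σⱼ NⱼSⱼ.
Σ NⱼSⱼ = 15895·15.5 + 2434·6.81 = 262948.04.
n_{Tier 2} = 460·15895·15.5 / 262948.04 = 431.0.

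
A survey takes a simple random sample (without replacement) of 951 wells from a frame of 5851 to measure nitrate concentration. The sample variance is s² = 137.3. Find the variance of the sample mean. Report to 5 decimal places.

0.12091

Under SRS without replacement, Var(ȳ) = (1 − f)·s²/n with f = n/N = 951/5851 = 0.16253632.
Var(ȳ) = (1 − 0.16253632)·137.3/951 = 0.83746368·0.14437434 = 0.12090827.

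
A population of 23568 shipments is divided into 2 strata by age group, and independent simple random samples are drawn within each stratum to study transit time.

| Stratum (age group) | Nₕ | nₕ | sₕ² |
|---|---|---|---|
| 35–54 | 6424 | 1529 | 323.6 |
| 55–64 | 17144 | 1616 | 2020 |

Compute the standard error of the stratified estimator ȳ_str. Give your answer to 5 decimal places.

0.78171

Var(ȳ_str) = Σₕ Wₕ²(1 − fₕ)sₕ²/nₕ with Wₕ = Nₕ/N, N = 23568.
35–54: Wₕ = 0.27257298; term = 0.27257298²·(1 − 0.23801370)·323.6/1529 = 0.011981572.
55–64: Wₕ = 0.72742702; term = 0.72742702²·(1 − 0.09426038)·2020/1616 = 0.59909023.
Sum = 0.6110718.
SE = √(0.6110718) = 0.78171.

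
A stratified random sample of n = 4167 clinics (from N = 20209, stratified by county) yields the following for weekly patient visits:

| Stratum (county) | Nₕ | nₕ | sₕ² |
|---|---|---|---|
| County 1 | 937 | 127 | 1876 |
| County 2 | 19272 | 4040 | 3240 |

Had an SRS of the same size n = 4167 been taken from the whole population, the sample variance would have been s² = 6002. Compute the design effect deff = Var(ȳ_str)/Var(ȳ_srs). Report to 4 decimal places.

0.5282

Var(ȳ_str) = Σ Wₕ²(1−fₕ)sₕ²/nₕ with Wₕ = Nₕ/20209:
  County 1: (937/20209)²·(1−127/937)·1876/127 = 0.027451373
  County 2: (19272/20209)²·(1−4040/19272)·3240/4040 = 0.57644479
  → Var(ȳ_str) = 0.60389616.
Var(ȳ_srs) = (1 − 4167/20209)·6002/4167 = 1.1433684.
deff = 0.60389616 / 1.1433684 = 0.5282.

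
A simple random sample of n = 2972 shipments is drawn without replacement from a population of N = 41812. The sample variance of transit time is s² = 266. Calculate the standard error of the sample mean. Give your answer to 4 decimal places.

0.2883

Under SRS without replacement, Var(ȳ) = (1 − f)·s²/n with f = n/N = 2972/41812 = 0.07108007.
Var(ȳ) = (1 − 0.07108007)·266/2972 = 0.92891993·0.089502019 = 0.083140209.
SE(ȳ) = √(0.083140209) = 0.2883.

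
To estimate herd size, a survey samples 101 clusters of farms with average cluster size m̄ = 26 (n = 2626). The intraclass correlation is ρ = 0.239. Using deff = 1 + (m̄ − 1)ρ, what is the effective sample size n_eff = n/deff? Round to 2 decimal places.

376.49

deff = 1 + (26 − 1)·0.239 = 1 + 5.975 = 6.975.
n_eff = 2626 / 6.975 = 376.49.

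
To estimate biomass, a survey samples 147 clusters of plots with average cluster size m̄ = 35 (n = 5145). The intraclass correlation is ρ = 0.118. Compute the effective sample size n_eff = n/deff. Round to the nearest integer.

deff = 1 + (35 − 1)·0.118 = 1 + 4.012 = 5.012.
n_eff = 5145 / 5.012 = 1027.

1027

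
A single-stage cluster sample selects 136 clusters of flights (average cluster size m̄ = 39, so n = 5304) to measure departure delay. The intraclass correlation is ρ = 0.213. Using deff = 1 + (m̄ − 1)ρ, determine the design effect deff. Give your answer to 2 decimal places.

deff = 1 + (39 − 1)·0.213 = 1 + 8.094 = 9.094.

9.09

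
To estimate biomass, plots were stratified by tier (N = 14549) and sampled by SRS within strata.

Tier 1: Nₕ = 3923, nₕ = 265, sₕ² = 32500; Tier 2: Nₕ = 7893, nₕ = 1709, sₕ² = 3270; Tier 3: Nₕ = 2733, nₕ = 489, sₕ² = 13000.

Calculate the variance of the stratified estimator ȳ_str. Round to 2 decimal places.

9.53

Var(ȳ_str) = Σₕ Wₕ²(1 − fₕ)sₕ²/nₕ with Wₕ = Nₕ/N, N = 14549.
Tier 1: Wₕ = 0.26964053; term = 0.26964053²·(1 − 0.06755034)·32500/265 = 8.3144439.
Tier 2: Wₕ = 0.54251151; term = 0.54251151²·(1 − 0.21652097)·3270/1709 = 0.44121573.
Tier 3: Wₕ = 0.18784796; term = 0.18784796²·(1 − 0.17892426)·13000/489 = 0.7702482.
Sum = 9.5259078.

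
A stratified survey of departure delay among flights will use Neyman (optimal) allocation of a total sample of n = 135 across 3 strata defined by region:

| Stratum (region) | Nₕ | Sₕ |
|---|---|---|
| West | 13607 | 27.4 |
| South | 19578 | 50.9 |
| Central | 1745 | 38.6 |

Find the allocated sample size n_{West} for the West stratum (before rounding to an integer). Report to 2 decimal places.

Neyman allocation: nₕ = n·NₕSₕ / Σⱼ NⱼSⱼ.
Σ NⱼSⱼ = 13607·27.4 + 19578·50.9 + 1745·38.6 = 1.436709 × 10^6.
n_{West} = 135·13607·27.4 / (1.436709 × 10^6) = 35.03.

35.03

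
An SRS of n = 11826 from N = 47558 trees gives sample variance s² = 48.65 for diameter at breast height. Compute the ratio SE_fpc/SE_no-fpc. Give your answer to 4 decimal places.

0.8668

f = n/N = 11826/47558 = 0.24866479.
SE_no-fpc = √(s²/n) = 0.064139044; SE_fpc = √((1−f)s²/n) = 0.055595464.
Ratio = √(1−f) = 0.86679595.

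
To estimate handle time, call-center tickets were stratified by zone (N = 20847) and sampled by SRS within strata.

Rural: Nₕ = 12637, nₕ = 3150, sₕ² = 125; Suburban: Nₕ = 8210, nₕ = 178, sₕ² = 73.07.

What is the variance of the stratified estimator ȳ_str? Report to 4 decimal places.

0.0732

Var(ȳ_str) = Σₕ Wₕ²(1 − fₕ)sₕ²/nₕ with Wₕ = Nₕ/N, N = 20847.
Rural: Wₕ = 0.60617835; term = 0.60617835²·(1 − 0.24926802)·125/3150 = 0.01094675.
Suburban: Wₕ = 0.39382165; term = 0.39382165²·(1 − 0.02168088)·73.07/178 = 0.062287203.
Sum = 0.073233953.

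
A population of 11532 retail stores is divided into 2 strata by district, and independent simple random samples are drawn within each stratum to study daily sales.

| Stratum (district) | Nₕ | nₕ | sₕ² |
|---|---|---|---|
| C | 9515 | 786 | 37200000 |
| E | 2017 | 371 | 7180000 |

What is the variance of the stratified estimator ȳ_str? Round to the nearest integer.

30042

Var(ȳ_str) = Σₕ Wₕ²(1 − fₕ)sₕ²/nₕ with Wₕ = Nₕ/N, N = 11532.
C: Wₕ = 0.82509539; term = 0.82509539²·(1 − 0.08260641)·37200000/786 = 29558.638.
E: Wₕ = 0.17490461; term = 0.17490461²·(1 − 0.18393654)·7180000/371 = 483.14445.
Sum = 30041.782.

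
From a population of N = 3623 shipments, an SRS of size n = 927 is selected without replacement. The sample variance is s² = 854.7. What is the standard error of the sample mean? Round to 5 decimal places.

0.82831

Under SRS without replacement, Var(ȳ) = (1 − f)·s²/n with f = n/N = 927/3623 = 0.25586530.
Var(ȳ) = (1 − 0.25586530)·854.7/927 = 0.74413470·0.92200647 = 0.68609701.
SE(ȳ) = √(0.68609701) = 0.82831.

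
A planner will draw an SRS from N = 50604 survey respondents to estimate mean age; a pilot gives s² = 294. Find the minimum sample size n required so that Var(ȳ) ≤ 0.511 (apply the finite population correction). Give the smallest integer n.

569

Without fpc, n₀ = s²/D = 294/0.511 = 575.3425.
With fpc, (1 − n/N)·s²/n ≤ D requires n ≥ n₀/(1 + n₀/N) = 575.3425/(1 + 575.3425/50604) = 568.8747.
Rounding up, n = 569.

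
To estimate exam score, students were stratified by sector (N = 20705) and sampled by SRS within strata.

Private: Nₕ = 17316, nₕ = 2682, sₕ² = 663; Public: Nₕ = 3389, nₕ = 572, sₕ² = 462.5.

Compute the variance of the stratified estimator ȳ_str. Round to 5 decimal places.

0.16413

Var(ȳ_str) = Σₕ Wₕ²(1 − fₕ)sₕ²/nₕ with Wₕ = Nₕ/N, N = 20705.
Private: Wₕ = 0.83631973; term = 0.83631973²·(1 − 0.15488565)·663/2682 = 0.14612177.
Public: Wₕ = 0.16368027; term = 0.16368027²·(1 − 0.16878135)·462.5/572 = 0.018006266.
Sum = 0.16412804.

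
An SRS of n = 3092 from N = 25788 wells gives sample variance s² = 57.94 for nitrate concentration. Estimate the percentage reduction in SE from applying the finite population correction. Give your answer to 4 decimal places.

6.1864

f = n/N = 3092/25788 = 0.11990073.
SE_no-fpc = √(s²/n) = 0.1368893; SE_fpc = √((1−f)s²/n) = 0.12842079.
Ratio = √(1−f) = 0.93813606. Reduction = 100·(1 − 0.93813606) = 6.1864%.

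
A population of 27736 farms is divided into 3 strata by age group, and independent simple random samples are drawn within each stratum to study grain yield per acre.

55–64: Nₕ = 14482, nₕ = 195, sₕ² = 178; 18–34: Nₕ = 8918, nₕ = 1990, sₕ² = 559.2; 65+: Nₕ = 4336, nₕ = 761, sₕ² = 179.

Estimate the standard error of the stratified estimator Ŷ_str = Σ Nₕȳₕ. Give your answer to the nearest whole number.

Var(Ŷ_str) = Σₕ Nₕ²(1 − fₕ)sₕ²/nₕ.
55–64: 14482²·(1 − 195/14482)·178/195 = 1.8886652 × 10^8.
18–34: 8918²·(1 − 1990/8918)·559.2/1990 = 1.7361587 × 10^7.
65+: 4336²·(1 − 761/4336)·179/761 = 3.646143 × 10^6.
Sum = 2.0987425 × 10^8.
SE = √(2.0987425 × 10^8) = 14487.

14487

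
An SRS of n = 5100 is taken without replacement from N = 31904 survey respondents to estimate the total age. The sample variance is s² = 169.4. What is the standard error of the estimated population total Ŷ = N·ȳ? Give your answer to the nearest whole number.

5330

Var(Ŷ) = N²·Var(ȳ) = N²·(1 − n/N)·s²/n.
f = 5100/31904 = 0.15985456; Var(ȳ) = 0.84014544·169.4/5100 = 0.027906007.
Var(Ŷ) = 31904² · 0.027906007 = 2.8404554 × 10^7.
SE(Ŷ) = √(2.8404554 × 10^7) = 5330.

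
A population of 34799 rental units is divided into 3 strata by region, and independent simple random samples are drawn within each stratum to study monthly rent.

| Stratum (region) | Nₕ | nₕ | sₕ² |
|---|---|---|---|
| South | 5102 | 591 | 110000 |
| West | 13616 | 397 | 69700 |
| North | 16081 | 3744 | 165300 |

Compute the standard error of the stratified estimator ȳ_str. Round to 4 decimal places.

6.0717

Var(ȳ_str) = Σₕ Wₕ²(1 − fₕ)sₕ²/nₕ with Wₕ = Nₕ/N, N = 34799.
South: Wₕ = 0.14661341; term = 0.14661341²·(1 − 0.11583693)·110000/591 = 3.5374064.
West: Wₕ = 0.39127561; term = 0.39127561²·(1 − 0.02915687)·69700/397 = 26.094975.
North: Wₕ = 0.46211098; term = 0.46211098²·(1 − 0.23282134)·165300/3744 = 7.2331272.
Sum = 36.865509.
SE = √(36.865509) = 6.0717.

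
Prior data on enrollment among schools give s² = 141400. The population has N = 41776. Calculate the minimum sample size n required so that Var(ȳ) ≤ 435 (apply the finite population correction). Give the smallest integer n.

323

Without fpc, n₀ = s²/D = 141400/435 = 325.0575.
With fpc, (1 − n/N)·s²/n ≤ D requires n ≥ n₀/(1 + n₀/N) = 325.0575/(1 + 325.0575/41776) = 322.5478.
Rounding up, n = 323.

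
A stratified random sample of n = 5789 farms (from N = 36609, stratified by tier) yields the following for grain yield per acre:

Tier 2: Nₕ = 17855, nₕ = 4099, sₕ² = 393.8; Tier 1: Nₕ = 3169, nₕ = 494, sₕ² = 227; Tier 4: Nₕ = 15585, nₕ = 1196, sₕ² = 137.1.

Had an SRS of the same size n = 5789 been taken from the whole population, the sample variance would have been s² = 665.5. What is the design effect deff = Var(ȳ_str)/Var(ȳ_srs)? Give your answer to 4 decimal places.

Var(ȳ_str) = Σ Wₕ²(1−fₕ)sₕ²/nₕ with Wₕ = Nₕ/36609:
  Tier 2: (17855/36609)²·(1−4099/17855)·393.8/4099 = 0.017606543
  Tier 1: (3169/36609)²·(1−494/3169)·227/494 = 0.0029064925
  Tier 4: (15585/36609)²·(1−1196/15585)·137.1/1196 = 0.019180855
  → Var(ȳ_str) = 0.039693891.
Var(ȳ_srs) = (1 − 5789/36609)·665.5/5789 = 0.096780816.
deff = 0.039693891 / 0.096780816 = 0.4101.

0.4101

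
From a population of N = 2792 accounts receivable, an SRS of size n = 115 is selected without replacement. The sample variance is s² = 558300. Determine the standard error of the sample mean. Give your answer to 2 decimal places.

Under SRS without replacement, Var(ȳ) = (1 − f)·s²/n with f = n/N = 115/2792 = 0.04118911.
Var(ȳ) = (1 − 0.04118911)·558300/115 = 0.95881089·4854.7826 = 4654.8184.
SE(ȳ) = √(4654.8184) = 68.23.

68.23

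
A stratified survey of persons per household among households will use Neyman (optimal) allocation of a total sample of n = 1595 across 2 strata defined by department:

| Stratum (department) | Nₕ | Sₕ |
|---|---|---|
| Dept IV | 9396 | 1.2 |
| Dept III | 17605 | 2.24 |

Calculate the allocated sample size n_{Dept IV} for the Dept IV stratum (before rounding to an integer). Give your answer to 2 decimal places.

Neyman allocation: nₕ = n·NₕSₕ / Σⱼ NⱼSⱼ.
Σ NⱼSⱼ = 9396·1.2 + 17605·2.24 = 50710.4.
n_{Dept IV} = 1595·9396·1.2 / 50710.4 = 354.64.

354.64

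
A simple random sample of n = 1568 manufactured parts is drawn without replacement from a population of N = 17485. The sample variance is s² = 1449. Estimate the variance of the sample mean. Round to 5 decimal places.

Under SRS without replacement, Var(ȳ) = (1 − f)·s²/n with f = n/N = 1568/17485 = 0.08967687.
Var(ȳ) = (1 − 0.08967687)·1449/1568 = 0.91032313·0.92410714 = 0.84123611.

0.84124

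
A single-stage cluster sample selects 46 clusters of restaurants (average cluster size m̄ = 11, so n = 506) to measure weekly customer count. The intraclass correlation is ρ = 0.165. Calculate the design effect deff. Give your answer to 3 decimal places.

2.650

deff = 1 + (11 − 1)·0.165 = 1 + 1.65 = 2.65.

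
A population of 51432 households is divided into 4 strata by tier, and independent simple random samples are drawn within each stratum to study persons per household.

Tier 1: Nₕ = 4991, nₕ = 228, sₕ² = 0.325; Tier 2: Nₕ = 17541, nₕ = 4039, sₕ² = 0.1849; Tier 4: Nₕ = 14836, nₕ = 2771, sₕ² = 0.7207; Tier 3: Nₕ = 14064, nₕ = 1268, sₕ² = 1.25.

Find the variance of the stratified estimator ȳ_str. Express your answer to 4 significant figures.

Var(ȳ_str) = Σₕ Wₕ²(1 − fₕ)sₕ²/nₕ with Wₕ = Nₕ/N, N = 51432.
Tier 1: Wₕ = 0.09704075; term = 0.09704075²·(1 − 0.04568223)·0.325/228 = 1.2810021 × 10^-5.
Tier 2: Wₕ = 0.34105226; term = 0.34105226²·(1 − 0.23026053)·0.1849/4039 = 4.0987241 × 10^-6.
Tier 4: Wₕ = 0.28845855; term = 0.28845855²·(1 − 0.18677541)·0.7207/2771 = 1.7599297 × 10^-5.
Tier 3: Wₕ = 0.27344844; term = 0.27344844²·(1 − 0.09015927)·1.25/1268 = 6.7066713 × 10^-5.
Sum = 1.0157476 × 10^-4.

1.016 × 10^-4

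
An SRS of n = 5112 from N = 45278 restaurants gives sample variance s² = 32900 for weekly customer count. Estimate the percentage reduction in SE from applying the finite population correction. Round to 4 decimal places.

f = n/N = 5112/45278 = 0.11290251.
SE_no-fpc = √(s²/n) = 2.5368952; SE_fpc = √((1−f)s²/n) = 2.3893964.
Ratio = √(1−f) = 0.94185853. Reduction = 100·(1 − 0.94185853) = 5.8141%.

5.8141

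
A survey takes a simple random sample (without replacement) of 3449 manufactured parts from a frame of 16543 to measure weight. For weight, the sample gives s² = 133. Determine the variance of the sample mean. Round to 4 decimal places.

Under SRS without replacement, Var(ȳ) = (1 − f)·s²/n with f = n/N = 3449/16543 = 0.20848697.
Var(ȳ) = (1 − 0.20848697)·133/3449 = 0.79151303·0.038561902 = 0.030522248.

0.0305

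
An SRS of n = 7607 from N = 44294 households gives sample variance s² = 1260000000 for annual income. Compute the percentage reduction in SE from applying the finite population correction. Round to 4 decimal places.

8.9911

f = n/N = 7607/44294 = 0.17173884.
SE_no-fpc = √(s²/n) = 406.98515; SE_fpc = √((1−f)s²/n) = 370.39253.
Ratio = √(1−f) = 0.91008855. Reduction = 100·(1 − 0.91008855) = 8.9911%.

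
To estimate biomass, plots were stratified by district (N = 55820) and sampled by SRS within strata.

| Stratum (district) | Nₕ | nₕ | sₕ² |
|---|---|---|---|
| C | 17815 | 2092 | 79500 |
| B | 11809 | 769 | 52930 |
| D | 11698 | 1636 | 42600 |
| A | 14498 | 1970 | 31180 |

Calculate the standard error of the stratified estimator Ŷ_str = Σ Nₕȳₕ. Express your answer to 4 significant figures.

159900

Var(Ŷ_str) = Σₕ Nₕ²(1 − fₕ)sₕ²/nₕ.
C: 17815²·(1 − 2092/17815)·79500/2092 = 1.0644535 × 10^10.
B: 11809²·(1 − 769/11809)·52930/769 = 8.9734149 × 10^9.
D: 11698²·(1 − 1636/11698)·42600/1636 = 3.0649418 × 10^9.
A: 14498²·(1 − 1970/14498)·31180/1970 = 2.8747476 × 10^9.
Sum = 2.5557639 × 10^10.
SE = √(2.5557639 × 10^10) = 159900.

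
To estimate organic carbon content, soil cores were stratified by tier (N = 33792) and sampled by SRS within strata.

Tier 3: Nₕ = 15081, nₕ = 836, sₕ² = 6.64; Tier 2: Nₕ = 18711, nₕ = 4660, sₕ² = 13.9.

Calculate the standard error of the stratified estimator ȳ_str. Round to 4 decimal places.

Var(ȳ_str) = Σₕ Wₕ²(1 − fₕ)sₕ²/nₕ with Wₕ = Nₕ/N, N = 33792.
Tier 3: Wₕ = 0.44628906; term = 0.44628906²·(1 − 0.05543399)·6.64/836 = 0.0014942615.
Tier 2: Wₕ = 0.55371094; term = 0.55371094²·(1 − 0.24905136)·13.9/4660 = 6.8676052 × 10^-4.
Sum = 0.002181022.
SE = √(0.002181022) = 0.0467.

0.0467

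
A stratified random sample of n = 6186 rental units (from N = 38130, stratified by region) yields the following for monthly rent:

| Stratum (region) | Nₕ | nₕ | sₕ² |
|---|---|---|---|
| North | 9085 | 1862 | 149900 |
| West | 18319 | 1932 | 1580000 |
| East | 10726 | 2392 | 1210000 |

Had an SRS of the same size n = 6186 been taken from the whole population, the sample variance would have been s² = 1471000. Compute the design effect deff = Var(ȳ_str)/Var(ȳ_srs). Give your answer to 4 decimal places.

1.0220

Var(ȳ_str) = Σ Wₕ²(1−fₕ)sₕ²/nₕ with Wₕ = Nₕ/38130:
  North: (9085/38130)²·(1−1862/9085)·149900/1862 = 3.6335479
  West: (18319/38130)²·(1−1932/18319)·1580000/1932 = 168.85642
  East: (10726/38130)²·(1−2392/10726)·1210000/2392 = 31.101539
  → Var(ȳ_str) = 203.59151.
Var(ȳ_srs) = (1 − 6186/38130)·1471000/6186 = 199.21647.
deff = 203.59151 / 199.21647 = 1.0220.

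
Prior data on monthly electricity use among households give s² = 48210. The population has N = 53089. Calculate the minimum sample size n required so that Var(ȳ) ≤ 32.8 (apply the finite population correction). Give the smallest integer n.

Without fpc, n₀ = s²/D = 48210/32.8 = 1469.8171.
With fpc, (1 − n/N)·s²/n ≤ D requires n ≥ n₀/(1 + n₀/N) = 1469.8171/(1 + 1469.8171/53089) = 1430.2202.
Rounding up, n = 1431.

1431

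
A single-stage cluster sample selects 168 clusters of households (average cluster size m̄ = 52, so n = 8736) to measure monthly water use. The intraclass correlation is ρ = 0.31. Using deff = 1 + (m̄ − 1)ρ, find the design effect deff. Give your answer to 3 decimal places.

deff = 1 + (52 − 1)·0.31 = 1 + 15.81 = 16.81.

16.810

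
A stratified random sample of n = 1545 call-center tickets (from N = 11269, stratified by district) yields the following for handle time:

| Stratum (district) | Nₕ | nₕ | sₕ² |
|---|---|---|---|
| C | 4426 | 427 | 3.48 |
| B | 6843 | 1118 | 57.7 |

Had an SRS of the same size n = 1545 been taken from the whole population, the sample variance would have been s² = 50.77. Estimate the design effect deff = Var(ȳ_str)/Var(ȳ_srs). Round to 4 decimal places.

Var(ȳ_str) = Σ Wₕ²(1−fₕ)sₕ²/nₕ with Wₕ = Nₕ/11269:
  C: (4426/11269)²·(1−427/4426)·3.48/427 = 0.0011359087
  B: (6843/11269)²·(1−1118/6843)·57.7/1118 = 0.015921548
  → Var(ȳ_str) = 0.017057457.
Var(ȳ_srs) = (1 − 1545/11269)·50.77/1545 = 0.028355561.
deff = 0.017057457 / 0.028355561 = 0.6016.

0.6016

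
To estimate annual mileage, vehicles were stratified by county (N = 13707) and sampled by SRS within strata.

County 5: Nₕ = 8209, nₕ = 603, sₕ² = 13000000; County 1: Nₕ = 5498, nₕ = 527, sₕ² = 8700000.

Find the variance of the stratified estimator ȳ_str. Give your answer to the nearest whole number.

Var(ȳ_str) = Σₕ Wₕ²(1 − fₕ)sₕ²/nₕ with Wₕ = Nₕ/N, N = 13707.
County 5: Wₕ = 0.59889108; term = 0.59889108²·(1 − 0.07345596)·13000000/603 = 7164.5314.
County 1: Wₕ = 0.40110892; term = 0.40110892²·(1 − 0.09585304)·8700000/527 = 2401.4432.
Sum = 9565.9746.

9566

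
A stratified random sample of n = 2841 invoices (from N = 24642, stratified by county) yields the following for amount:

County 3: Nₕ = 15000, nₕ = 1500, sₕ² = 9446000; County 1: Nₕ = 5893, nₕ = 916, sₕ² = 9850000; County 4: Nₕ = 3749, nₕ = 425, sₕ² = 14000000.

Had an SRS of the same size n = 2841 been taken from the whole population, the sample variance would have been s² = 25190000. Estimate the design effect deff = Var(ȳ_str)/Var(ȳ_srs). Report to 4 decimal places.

0.4201

Var(ȳ_str) = Σ Wₕ²(1−fₕ)sₕ²/nₕ with Wₕ = Nₕ/24642:
  County 3: (15000/24642)²·(1−1500/15000)·9446000/1500 = 2100.0508
  County 1: (5893/24642)²·(1−916/5893)·9850000/916 = 519.38922
  County 4: (3749/24642)²·(1−425/3749)·14000000/425 = 676.0264
  → Var(ȳ_str) = 3295.4664.
Var(ȳ_srs) = (1 − 2841/24642)·25190000/2841 = 7844.3578.
deff = 3295.4664 / 7844.3578 = 0.4201.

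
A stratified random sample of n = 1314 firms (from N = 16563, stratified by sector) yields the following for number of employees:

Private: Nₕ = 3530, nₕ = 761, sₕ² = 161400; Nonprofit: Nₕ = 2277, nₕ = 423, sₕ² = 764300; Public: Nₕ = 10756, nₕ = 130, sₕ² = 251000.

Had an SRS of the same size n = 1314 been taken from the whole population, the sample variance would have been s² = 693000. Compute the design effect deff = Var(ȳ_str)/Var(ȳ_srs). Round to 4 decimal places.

1.7295

Var(ȳ_str) = Σ Wₕ²(1−fₕ)sₕ²/nₕ with Wₕ = Nₕ/16563:
  Private: (3530/16563)²·(1−761/3530)·161400/761 = 7.5568105
  Nonprofit: (2277/16563)²·(1−423/2277)·764300/423 = 27.804702
  Public: (10756/16563)²·(1−130/10756)·251000/130 = 804.40168
  → Var(ȳ_str) = 839.76319.
Var(ȳ_srs) = (1 − 1314/16563)·693000/1314 = 485.55701.
deff = 839.76319 / 485.55701 = 1.7295.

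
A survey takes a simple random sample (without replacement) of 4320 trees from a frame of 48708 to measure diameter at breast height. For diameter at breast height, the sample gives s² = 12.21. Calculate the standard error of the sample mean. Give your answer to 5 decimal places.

0.05075

Under SRS without replacement, Var(ȳ) = (1 − f)·s²/n with f = n/N = 4320/48708 = 0.08869180.
Var(ȳ) = (1 − 0.08869180)·12.21/4320 = 0.91130820·0.0028263889 = 0.0025757114.
SE(ȳ) = √(0.0025757114) = 0.05075.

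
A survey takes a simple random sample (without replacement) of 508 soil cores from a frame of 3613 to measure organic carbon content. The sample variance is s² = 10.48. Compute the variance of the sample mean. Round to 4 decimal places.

Under SRS without replacement, Var(ȳ) = (1 − f)·s²/n with f = n/N = 508/3613 = 0.14060338.
Var(ȳ) = (1 − 0.14060338)·10.48/508 = 0.85939662·0.020629921 = 0.017729285.

0.0177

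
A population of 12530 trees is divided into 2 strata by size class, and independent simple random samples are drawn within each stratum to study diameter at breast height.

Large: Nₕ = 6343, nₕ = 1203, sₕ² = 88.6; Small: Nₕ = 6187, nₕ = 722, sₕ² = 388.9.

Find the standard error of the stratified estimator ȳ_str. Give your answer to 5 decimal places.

Var(ȳ_str) = Σₕ Wₕ²(1 − fₕ)sₕ²/nₕ with Wₕ = Nₕ/N, N = 12530.
Large: Wₕ = 0.50622506; term = 0.50622506²·(1 − 0.18965789)·88.6/1203 = 0.015294095.
Small: Wₕ = 0.49377494; term = 0.49377494²·(1 − 0.11669630)·388.9/722 = 0.11600291.
Sum = 0.13129701.
SE = √(0.13129701) = 0.36235.

0.36235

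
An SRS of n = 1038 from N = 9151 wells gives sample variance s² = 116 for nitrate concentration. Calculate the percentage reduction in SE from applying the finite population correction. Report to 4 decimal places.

5.8422

f = n/N = 1038/9151 = 0.11343023.
SE_no-fpc = √(s²/n) = 0.33429534; SE_fpc = √((1−f)s²/n) = 0.31476525.
Ratio = √(1−f) = 0.94157834. Reduction = 100·(1 − 0.94157834) = 5.8422%.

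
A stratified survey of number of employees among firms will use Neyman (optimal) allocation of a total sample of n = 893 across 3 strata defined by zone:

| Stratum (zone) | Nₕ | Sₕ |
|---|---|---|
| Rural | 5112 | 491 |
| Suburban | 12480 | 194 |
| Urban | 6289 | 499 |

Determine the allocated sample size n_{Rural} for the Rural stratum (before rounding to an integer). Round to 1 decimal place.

Neyman allocation: nₕ = n·NₕSₕ / Σⱼ NⱼSⱼ.
Σ NⱼSⱼ = 5112·491 + 12480·194 + 6289·499 = 8.069323 × 10^6.
n_{Rural} = 893·5112·491 / (8.069323 × 10^6) = 277.8.

277.8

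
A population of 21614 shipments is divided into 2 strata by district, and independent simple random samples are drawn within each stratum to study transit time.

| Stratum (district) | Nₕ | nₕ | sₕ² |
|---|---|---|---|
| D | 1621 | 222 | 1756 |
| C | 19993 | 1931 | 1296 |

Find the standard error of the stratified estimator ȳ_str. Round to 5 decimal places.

Var(ȳ_str) = Σₕ Wₕ²(1 − fₕ)sₕ²/nₕ with Wₕ = Nₕ/N, N = 21614.
D: Wₕ = 0.07499769; term = 0.07499769²·(1 − 0.13695250)·1756/222 = 0.038397414.
C: Wₕ = 0.92500231; term = 0.92500231²·(1 − 0.09658380)·1296/1931 = 0.51879554.
Sum = 0.55719295.
SE = √(0.55719295) = 0.74645.

0.74645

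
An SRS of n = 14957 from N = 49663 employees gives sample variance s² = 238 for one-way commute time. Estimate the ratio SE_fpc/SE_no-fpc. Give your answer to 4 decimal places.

0.8360

f = n/N = 14957/49663 = 0.30116989.
SE_no-fpc = √(s²/n) = 0.12614389; SE_fpc = √((1−f)s²/n) = 0.10545132.
Ratio = √(1−f) = 0.83596059.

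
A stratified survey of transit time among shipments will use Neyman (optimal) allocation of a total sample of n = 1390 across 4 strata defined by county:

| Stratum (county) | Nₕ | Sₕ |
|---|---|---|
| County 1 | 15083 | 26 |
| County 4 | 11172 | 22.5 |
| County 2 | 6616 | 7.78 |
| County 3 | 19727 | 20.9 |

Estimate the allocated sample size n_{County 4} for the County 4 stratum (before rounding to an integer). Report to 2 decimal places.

315.55

Neyman allocation: nₕ = n·NₕSₕ / Σⱼ NⱼSⱼ.
Σ NⱼSⱼ = 15083·26 + 11172·22.5 + 6616·7.78 + 19727·20.9 = 1.1072948 × 10^6.
n_{County 4} = 1390·11172·22.5 / (1.1072948 × 10^6) = 315.55.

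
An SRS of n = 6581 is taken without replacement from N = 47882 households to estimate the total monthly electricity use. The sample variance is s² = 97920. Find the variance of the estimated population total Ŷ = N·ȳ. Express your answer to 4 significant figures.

2.942 × 10^10

Var(Ŷ) = N²·Var(ȳ) = N²·(1 − n/N)·s²/n.
f = 6581/47882 = 0.13744205; Var(ȳ) = 0.86255795·97920/6581 = 12.83417.
Var(Ŷ) = 47882² · 12.83417 = 2.9424721 × 10^10.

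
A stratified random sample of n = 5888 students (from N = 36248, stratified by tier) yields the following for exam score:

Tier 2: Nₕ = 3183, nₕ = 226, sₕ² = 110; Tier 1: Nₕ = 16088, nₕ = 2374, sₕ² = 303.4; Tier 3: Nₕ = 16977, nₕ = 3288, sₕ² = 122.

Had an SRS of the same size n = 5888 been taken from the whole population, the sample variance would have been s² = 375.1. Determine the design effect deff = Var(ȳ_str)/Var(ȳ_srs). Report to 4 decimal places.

0.5905

Var(ȳ_str) = Σ Wₕ²(1−fₕ)sₕ²/nₕ with Wₕ = Nₕ/36248:
  Tier 2: (3183/36248)²·(1−226/3183)·110/226 = 0.0034866159
  Tier 1: (16088/36248)²·(1−2374/16088)·303.4/2374 = 0.021460161
  Tier 3: (16977/36248)²·(1−3288/16977)·122/3288 = 0.0065628518
  → Var(ȳ_str) = 0.031509629.
Var(ȳ_srs) = (1 − 5888/36248)·375.1/5888 = 0.053357685.
deff = 0.031509629 / 0.053357685 = 0.5905.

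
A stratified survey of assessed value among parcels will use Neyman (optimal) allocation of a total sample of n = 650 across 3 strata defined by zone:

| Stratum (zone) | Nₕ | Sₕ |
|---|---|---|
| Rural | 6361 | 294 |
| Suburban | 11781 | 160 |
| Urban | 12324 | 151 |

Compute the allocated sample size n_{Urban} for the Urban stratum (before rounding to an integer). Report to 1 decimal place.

215.4

Neyman allocation: nₕ = n·NₕSₕ / Σⱼ NⱼSⱼ.
Σ NⱼSⱼ = 6361·294 + 11781·160 + 12324·151 = 5.616018 × 10^6.
n_{Urban} = 650·12324·151 / (5.616018 × 10^6) = 215.4.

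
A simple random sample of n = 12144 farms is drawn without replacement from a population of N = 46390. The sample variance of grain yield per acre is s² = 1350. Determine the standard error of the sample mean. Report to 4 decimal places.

Under SRS without replacement, Var(ȳ) = (1 − f)·s²/n with f = n/N = 12144/46390 = 0.26178056.
Var(ȳ) = (1 − 0.26178056)·1350/12144 = 0.73821944·0.11116601 = 0.082064909.
SE(ȳ) = √(0.082064909) = 0.2865.

0.2865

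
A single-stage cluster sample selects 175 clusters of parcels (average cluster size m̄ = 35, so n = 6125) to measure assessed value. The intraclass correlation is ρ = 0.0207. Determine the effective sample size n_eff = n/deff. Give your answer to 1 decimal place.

3594.9

deff = 1 + (35 − 1)·0.0207 = 1 + 0.7038 = 1.7038.
n_eff = 6125 / 1.7038 = 3594.9.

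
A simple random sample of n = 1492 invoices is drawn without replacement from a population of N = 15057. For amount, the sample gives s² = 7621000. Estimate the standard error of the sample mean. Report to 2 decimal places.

67.84

Under SRS without replacement, Var(ȳ) = (1 − f)·s²/n with f = n/N = 1492/15057 = 0.09909012.
Var(ȳ) = (1 − 0.09909012)·7621000/1492 = 0.90090988·5107.9088 = 4601.7655.
SE(ȳ) = √(4601.7655) = 67.84.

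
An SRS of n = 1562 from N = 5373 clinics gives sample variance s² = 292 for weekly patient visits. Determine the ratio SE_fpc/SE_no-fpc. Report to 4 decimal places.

f = n/N = 1562/5373 = 0.29071282.
SE_no-fpc = √(s²/n) = 0.43236538; SE_fpc = √((1−f)s²/n) = 0.36413461.
Ratio = √(1−f) = 0.84219189.

0.8422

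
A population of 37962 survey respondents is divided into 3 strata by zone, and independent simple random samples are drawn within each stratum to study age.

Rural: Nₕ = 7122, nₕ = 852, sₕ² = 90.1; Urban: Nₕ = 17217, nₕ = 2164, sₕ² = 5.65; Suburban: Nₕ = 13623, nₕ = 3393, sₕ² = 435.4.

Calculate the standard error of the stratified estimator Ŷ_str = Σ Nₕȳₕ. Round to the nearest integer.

Var(Ŷ_str) = Σₕ Nₕ²(1 − fₕ)sₕ²/nₕ.
Rural: 7122²·(1 − 852/7122)·90.1/852 = 4.7223123 × 10^6.
Urban: 17217²·(1 − 2164/17217)·5.65/2164 = 676661.91.
Suburban: 13623²·(1 − 3393/13623)·435.4/3393 = 1.7883518 × 10^7.
Sum = 2.3282492 × 10^7.
SE = √(2.3282492 × 10^7) = 4825.

4825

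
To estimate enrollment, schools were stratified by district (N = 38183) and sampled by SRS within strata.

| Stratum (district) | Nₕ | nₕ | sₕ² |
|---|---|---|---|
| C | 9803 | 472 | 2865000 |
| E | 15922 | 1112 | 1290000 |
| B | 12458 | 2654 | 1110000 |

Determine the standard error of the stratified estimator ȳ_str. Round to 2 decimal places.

Var(ȳ_str) = Σₕ Wₕ²(1 − fₕ)sₕ²/nₕ with Wₕ = Nₕ/N, N = 38183.
C: Wₕ = 0.25673729; term = 0.25673729²·(1 − 0.04814853)·2865000/472 = 380.82875.
E: Wₕ = 0.41699186; term = 0.41699186²·(1 − 0.06984047)·1290000/1112 = 187.62794.
B: Wₕ = 0.32627085; term = 0.32627085²·(1 − 0.21303580)·1110000/2654 = 35.037539.
Sum = 603.49423.
SE = √(603.49423) = 24.57.

24.57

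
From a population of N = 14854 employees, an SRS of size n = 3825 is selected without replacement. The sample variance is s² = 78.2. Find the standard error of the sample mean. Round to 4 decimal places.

Under SRS without replacement, Var(ȳ) = (1 − f)·s²/n with f = n/N = 3825/14854 = 0.25750640.
Var(ȳ) = (1 − 0.25750640)·78.2/3825 = 0.74249360·0.020444444 = 0.015179869.
SE(ȳ) = √(0.015179869) = 0.1232.

0.1232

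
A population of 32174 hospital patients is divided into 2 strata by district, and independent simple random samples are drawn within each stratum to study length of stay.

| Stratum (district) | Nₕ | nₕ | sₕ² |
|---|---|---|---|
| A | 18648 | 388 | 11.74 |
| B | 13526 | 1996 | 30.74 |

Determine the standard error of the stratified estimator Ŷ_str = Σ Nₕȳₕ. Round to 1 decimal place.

Var(Ŷ_str) = Σₕ Nₕ²(1 − fₕ)sₕ²/nₕ.
A: 18648²·(1 − 388/18648)·11.74/388 = 1.0303135 × 10^7.
B: 13526²·(1 − 1996/13526)·30.74/1996 = 2.4018286 × 10^6.
Sum = 1.2704964 × 10^7.
SE = √(1.2704964 × 10^7) = 3564.4.

3564.4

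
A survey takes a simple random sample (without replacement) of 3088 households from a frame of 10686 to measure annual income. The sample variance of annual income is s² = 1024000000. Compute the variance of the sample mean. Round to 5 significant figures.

235780

Under SRS without replacement, Var(ȳ) = (1 − f)·s²/n with f = n/N = 3088/10686 = 0.28897623.
Var(ȳ) = (1 − 0.28897623)·1024000000/3088 = 0.71102377·331606.22 = 235779.9.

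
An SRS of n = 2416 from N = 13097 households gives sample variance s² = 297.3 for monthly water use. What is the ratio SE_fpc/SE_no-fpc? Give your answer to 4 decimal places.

f = n/N = 2416/13097 = 0.18446973.
SE_no-fpc = √(s²/n) = 0.35079144; SE_fpc = √((1−f)s²/n) = 0.31678823.
Ratio = √(1−f) = 0.90306715.

0.9031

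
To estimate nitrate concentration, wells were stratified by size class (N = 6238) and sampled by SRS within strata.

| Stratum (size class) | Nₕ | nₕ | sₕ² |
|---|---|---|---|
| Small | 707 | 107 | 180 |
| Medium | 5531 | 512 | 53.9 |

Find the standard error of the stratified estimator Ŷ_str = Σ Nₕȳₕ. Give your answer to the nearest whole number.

1907

Var(Ŷ_str) = Σₕ Nₕ²(1 − fₕ)sₕ²/nₕ.
Small: 707²·(1 − 107/707)·180/107 = 713607.48.
Medium: 5531²·(1 − 512/5531)·53.9/512 = 2.9224 × 10^6.
Sum = 3.6360075 × 10^6.
SE = √(3.6360075 × 10^6) = 1907.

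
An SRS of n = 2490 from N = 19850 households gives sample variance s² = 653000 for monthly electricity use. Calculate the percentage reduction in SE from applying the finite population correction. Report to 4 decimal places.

f = n/N = 2490/19850 = 0.12544081.
SE_no-fpc = √(s²/n) = 16.194104; SE_fpc = √((1−f)s²/n) = 15.144381.
Ratio = √(1−f) = 0.93517870. Reduction = 100·(1 − 0.93517870) = 6.4821%.

6.4821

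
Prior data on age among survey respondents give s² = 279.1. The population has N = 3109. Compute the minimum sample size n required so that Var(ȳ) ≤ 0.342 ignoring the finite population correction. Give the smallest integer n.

Without fpc, n₀ = s²/D = 279.1/0.342 = 816.0819.
Rounding up, n = 817.

817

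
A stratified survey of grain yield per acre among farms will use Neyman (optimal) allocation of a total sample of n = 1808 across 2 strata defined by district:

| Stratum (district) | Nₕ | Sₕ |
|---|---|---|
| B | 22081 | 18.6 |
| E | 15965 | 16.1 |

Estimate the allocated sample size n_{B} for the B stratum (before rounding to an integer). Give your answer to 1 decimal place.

1112.0

Neyman allocation: nₕ = n·NₕSₕ / Σⱼ NⱼSⱼ.
Σ NⱼSⱼ = 22081·18.6 + 15965·16.1 = 667743.1.
n_{B} = 1808·22081·18.6 / 667743.1 = 1112.0.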